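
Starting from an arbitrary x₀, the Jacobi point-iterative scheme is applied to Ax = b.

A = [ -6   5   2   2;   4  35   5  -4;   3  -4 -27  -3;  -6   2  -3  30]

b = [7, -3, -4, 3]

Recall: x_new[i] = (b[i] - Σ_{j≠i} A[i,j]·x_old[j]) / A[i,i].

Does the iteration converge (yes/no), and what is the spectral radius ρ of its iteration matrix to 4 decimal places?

Write A = D+L+U with D = diag(-6, 35, -27, 30).
Jacobi: T = -D⁻¹(L+U), T[0,3] = -(2)/(-6) = +0.3333; T[0,0] = 0.
  T[0,:] = [+0.0000 +0.8333 +0.3333 +0.3333]
  T[1,:] = [-0.1143 +0.0000 -0.1429 +0.1143]
  T[2,:] = [+0.1111 -0.1481 +0.0000 -0.1111]
  T[3,:] = [+0.2000 -0.0667 +0.1000 +0.0000]
|eigenvalues of T|: 0.2433, 0.1831, 0.1831, 0.1254.
spectral radius ρ = 0.2433; 0.2433 < 1 ⇒ converges.

yes, ρ = 0.2433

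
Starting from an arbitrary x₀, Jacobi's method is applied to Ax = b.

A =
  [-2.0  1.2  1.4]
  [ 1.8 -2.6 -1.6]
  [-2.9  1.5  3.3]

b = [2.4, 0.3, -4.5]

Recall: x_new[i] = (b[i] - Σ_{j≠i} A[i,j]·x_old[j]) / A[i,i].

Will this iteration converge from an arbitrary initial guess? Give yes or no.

Let D = diag(-2, -2.6, 3.3); L, U the strict triangles.
Jacobi: T = -D⁻¹(L+U), T[1,2] = -(-1.6)/(-2.6) = -0.6154; T[1,1] = 0.
  T[0,:] = [+0.0000 +0.6000 +0.7000]
  T[1,:] = [+0.6923 +0.0000 -0.6154]
  T[2,:] = [+0.8788 -0.4545 +0.0000]
|eigenvalues of T|: 1.3134, 0.7851, 0.5283.
spectral radius ρ = 1.3134; 1.3134 > 1: divergent.

no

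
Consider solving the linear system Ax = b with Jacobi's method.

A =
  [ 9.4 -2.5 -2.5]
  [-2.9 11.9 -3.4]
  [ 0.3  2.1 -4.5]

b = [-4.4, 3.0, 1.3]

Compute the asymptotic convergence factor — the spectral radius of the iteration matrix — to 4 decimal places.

Split A = D + L + U, D = diag(9.4, 11.9, -4.5).
T_J = -D⁻¹(L+U): T[1,0] = -(-2.9)/(11.9) = +0.2437; T[1,1] = 0.
  T[0,:] = [+0.0000 +0.2660 +0.2660]
  T[1,:] = [+0.2437 +0.0000 +0.2857]
  T[2,:] = [+0.0667 +0.4667 +0.0000]
moduli |λ_i(T)| = 0.5314, 0.3299, 0.2014.
ρ(T) = max|λ| = 0.5314; 0.5314 < 1, so it converges for any x₀.

0.5314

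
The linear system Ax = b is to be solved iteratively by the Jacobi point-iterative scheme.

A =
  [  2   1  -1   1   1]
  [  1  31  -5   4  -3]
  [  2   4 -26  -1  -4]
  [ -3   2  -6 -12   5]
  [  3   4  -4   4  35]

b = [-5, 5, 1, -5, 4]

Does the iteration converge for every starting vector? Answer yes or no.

yes

Diagonal D = diag(2, 31, -26, -12, 35); L, U strict lower/upper.
Jacobi T = -D⁻¹(L+U): T[1,0] = -(1)/(31) = -0.0323; T[1,1] = 0.
  T[0,:] = [+0.0000, -0.5000, +0.5000, -0.5000, -0.5000]
  T[1,:] = [-0.0323, +0.0000, +0.1613, -0.1290, +0.0968]
  T[2,:] = [+0.0769, +0.1538, +0.0000, -0.0385, -0.1538]
  T[3,:] = [-0.2500, +0.1667, -0.5000, +0.0000, +0.4167]
  T[4,:] = [-0.0857, -0.1143, +0.1143, -0.1143, +0.0000]
|roots of det(T-λI)|: 0.4249, 0.3291, 0.1818, 0.1753, 0.1753.
ρ = 0.4249; 0.4249 < 1 ⇒ converges.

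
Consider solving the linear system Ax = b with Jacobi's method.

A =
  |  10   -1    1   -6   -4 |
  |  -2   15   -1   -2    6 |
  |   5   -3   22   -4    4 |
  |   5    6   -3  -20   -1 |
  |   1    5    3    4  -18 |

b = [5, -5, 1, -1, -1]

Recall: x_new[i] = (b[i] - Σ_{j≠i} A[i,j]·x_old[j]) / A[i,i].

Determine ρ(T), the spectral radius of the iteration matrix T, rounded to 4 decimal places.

0.5292

Diagonal D = diag(10, 15, 22, -20, -18); L, U strict lower/upper.
T_J = -D⁻¹(L+U): T[1,4] = -(6)/(15) = -0.4000; T[1,1] = 0.
  T[0,:] = [+0.0000 +0.1000 -0.1000 +0.6000 +0.4000]
  T[1,:] = [+0.1333 +0.0000 +0.0667 +0.1333 -0.4000]
  T[2,:] = [-0.2273 +0.1364 +0.0000 +0.1818 -0.1818]
  T[3,:] = [+0.2500 +0.3000 -0.1500 +0.0000 -0.0500]
  T[4,:] = [+0.0556 +0.2778 +0.1667 +0.2222 +0.0000]
eigenvalue magnitudes: 0.5292, 0.3908, 0.3908, 0.3584, 0.3584.
ρ(T) = max|λ| = 0.5292; 0.5292 < 1: convergent.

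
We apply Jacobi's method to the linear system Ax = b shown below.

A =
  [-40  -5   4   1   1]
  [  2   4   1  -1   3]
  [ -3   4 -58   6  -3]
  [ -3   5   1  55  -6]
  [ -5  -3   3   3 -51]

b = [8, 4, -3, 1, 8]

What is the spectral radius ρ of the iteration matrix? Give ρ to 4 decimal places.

0.3415

A = D + L + U where D = diag(-40, 4, -58, 55, -51).
Jacobi: T = -D⁻¹(L+U), T[2,3] = -(6)/(-58) = +0.1034; T[2,2] = 0.
  T[0,:] = [+0.0000  -0.1250  +0.1000  +0.0250  +0.0250]
  T[1,:] = [-0.5000  +0.0000  -0.2500  +0.2500  -0.7500]
  T[2,:] = [-0.0517  +0.0690  +0.0000  +0.1034  -0.0517]
  T[3,:] = [+0.0545  -0.0909  -0.0182  +0.0000  +0.1091]
  T[4,:] = [-0.0980  -0.0588  +0.0588  +0.0588  +0.0000]
|eigenvalues of T|: 0.3415, 0.2013, 0.1470, 0.1470, 0.0673.
ρ(T) = max|λ| = 0.3415; 0.3415 < 1: convergent.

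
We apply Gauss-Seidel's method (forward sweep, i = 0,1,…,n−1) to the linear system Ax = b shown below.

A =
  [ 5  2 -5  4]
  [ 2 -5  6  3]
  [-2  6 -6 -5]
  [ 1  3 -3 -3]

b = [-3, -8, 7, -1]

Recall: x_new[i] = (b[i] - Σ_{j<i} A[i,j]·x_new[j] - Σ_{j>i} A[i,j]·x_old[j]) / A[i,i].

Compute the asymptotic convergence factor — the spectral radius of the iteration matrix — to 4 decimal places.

Split A = D + L + U, D = diag(5, -5, -6, -3).
T_GS = -(D+L)⁻¹U: row 0 first, T[0,2] = -(-5)/(5) = +1.0000; later rows by forward substitution.
  T[0,:] = [+0.0000  -0.4000  +1.0000  -0.8000]
  T[1,:] = [+0.0000  -0.1600  +1.6000  +0.2800]
  T[2,:] = [+0.0000  -0.0267  +1.2667  -0.2867]
  T[3,:] = [+0.0000  -0.2667  +0.6667  +0.3000]
|roots of det(T-λI)|: 1.1225, 0.3447, 0.3447, 0.0000.
ρ(T) = max|λ| = 1.1225; 1.1225 > 1 ⇒ diverges.

1.1225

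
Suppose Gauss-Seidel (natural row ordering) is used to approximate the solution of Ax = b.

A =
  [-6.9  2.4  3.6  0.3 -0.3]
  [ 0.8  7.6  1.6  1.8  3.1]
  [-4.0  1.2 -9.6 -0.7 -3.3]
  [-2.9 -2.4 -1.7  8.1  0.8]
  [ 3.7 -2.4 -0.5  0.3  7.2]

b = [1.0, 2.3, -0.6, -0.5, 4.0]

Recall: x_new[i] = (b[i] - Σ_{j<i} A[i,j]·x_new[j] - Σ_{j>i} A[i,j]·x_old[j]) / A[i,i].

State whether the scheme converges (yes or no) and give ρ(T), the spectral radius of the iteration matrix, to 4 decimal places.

yes, ρ = 0.7680

Diagonal D = diag(-6.9, 7.6, -9.6, 8.1, 7.2); L, U strict lower/upper.
Gauss-Seidel: T = -(D+L)⁻¹U, row 0 first, T[0,3] = -(0.3)/(-6.9) = +0.0435; later rows by forward substitution.
  T[0,:] = [+0.0000, +0.3478, +0.5217, +0.0435, -0.0435]
  T[1,:] = [+0.0000, -0.0366, -0.2654, -0.2414, -0.4033]
  T[2,:] = [+0.0000, -0.1495, -0.2506, -0.1212, -0.3760]
  T[3,:] = [+0.0000, +0.0823, +0.0556, -0.0814, -0.3128]
  T[4,:] = [+0.0000, -0.2048, -0.3763, -0.1078, -0.1252]
moduli |λ_i(T)| = 0.7680, 0.1855, 0.0525, 0.0363, 0.0000.
ρ(T) = max|λ| = 0.7680; 0.7680 < 1: convergent.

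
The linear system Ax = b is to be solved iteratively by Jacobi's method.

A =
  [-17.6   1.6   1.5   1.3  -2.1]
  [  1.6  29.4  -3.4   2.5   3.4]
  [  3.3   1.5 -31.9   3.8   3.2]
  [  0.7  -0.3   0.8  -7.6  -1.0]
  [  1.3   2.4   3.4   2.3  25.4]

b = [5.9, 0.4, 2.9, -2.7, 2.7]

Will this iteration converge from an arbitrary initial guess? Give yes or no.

Split A = D + L + U, D = diag(-17.6, 29.4, -31.9, -7.6, 25.4).
Jacobi T = -D⁻¹(L+U): T[3,4] = -(-1)/(-7.6) = -0.1316; T[3,3] = 0.
  T[0,:] = [+0.0000, +0.0909, +0.0852, +0.0739, -0.1193]
  T[1,:] = [-0.0544, +0.0000, +0.1156, -0.0850, -0.1156]
  T[2,:] = [+0.1034, +0.0470, +0.0000, +0.1191, +0.1003]
  T[3,:] = [+0.0921, -0.0395, +0.1053, +0.0000, -0.1316]
  T[4,:] = [-0.0512, -0.0945, -0.1339, -0.0906, +0.0000]
|roots of det(T-λI)|: 0.2510, 0.1964, 0.0750, 0.0750, 0.0128.
spectral radius ρ = 0.2510; 0.2510 < 1: convergent.

yes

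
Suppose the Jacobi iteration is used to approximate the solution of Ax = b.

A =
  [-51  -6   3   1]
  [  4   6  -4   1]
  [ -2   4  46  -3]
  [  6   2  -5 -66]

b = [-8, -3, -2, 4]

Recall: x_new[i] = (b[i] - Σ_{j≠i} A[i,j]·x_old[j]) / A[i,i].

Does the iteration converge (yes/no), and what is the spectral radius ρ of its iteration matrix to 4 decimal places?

yes, ρ = 0.1521

A = D + L + U where D = diag(-51, 6, 46, -66).
Jacobi T = -D⁻¹(L+U): T[2,0] = -(-2)/(46) = +0.0435; T[2,2] = 0.
  T[0,:] = [+0.0000, -0.1176, +0.0588, +0.0196]
  T[1,:] = [-0.6667, +0.0000, +0.6667, -0.1667]
  T[2,:] = [+0.0435, -0.0870, +0.0000, +0.0652]
  T[3,:] = [+0.0909, +0.0303, -0.0758, +0.0000]
|roots of det(T-λI)|: 0.1521, 0.1259, 0.1259, 0.0393.
ρ = 0.1521; 0.1521 < 1 ⇒ converges.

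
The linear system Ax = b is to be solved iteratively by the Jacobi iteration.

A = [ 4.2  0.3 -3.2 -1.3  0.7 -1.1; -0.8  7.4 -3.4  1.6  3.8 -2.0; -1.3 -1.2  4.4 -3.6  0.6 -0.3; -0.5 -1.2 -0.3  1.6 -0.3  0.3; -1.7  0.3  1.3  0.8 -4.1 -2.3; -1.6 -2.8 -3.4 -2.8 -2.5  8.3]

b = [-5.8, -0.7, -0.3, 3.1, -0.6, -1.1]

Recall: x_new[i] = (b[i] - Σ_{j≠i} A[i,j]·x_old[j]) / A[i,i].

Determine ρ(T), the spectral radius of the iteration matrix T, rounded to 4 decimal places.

Write A = D+L+U with D = diag(4.2, 7.4, 4.4, 1.6, -4.1, 8.3).
Jacobi T = -D⁻¹(L+U): T[4,2] = -(1.3)/(-4.1) = +0.3171; T[4,4] = 0.
  T[0,:] = [+0.0000, -0.0714, +0.7619, +0.3095, -0.1667, +0.2619]
  T[1,:] = [+0.1081, +0.0000, +0.4595, -0.2162, -0.5135, +0.2703]
  T[2,:] = [+0.2955, +0.2727, +0.0000, +0.8182, -0.1364, +0.0682]
  T[3,:] = [+0.3125, +0.7500, +0.1875, +0.0000, +0.1875, -0.1875]
  T[4,:] = [-0.4146, +0.0732, +0.3171, +0.1951, +0.0000, -0.5610]
  T[5,:] = [+0.1928, +0.3373, +0.4096, +0.3373, +0.3012, +0.0000]
eigenvalue magnitudes: 1.1685, 0.7872, 0.7872, 0.6623, 0.6623, 0.0287.
ρ(T) = max|λ| = 1.1685; 1.1685 > 1, so it fails to converge.

1.1685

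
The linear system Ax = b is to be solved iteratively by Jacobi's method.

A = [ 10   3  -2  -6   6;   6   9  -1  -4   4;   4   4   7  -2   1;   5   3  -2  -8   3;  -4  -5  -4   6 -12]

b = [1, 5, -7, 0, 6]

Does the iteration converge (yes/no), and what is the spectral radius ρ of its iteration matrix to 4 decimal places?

no, ρ = 1.3440

Split A = D + L + U, D = diag(10, 9, 7, -8, -12).
Jacobi: T = -D⁻¹(L+U), T[0,1] = -(3)/(10) = -0.3000; T[0,0] = 0.
  T[0,:] = [+0.0000  -0.3000  +0.2000  +0.6000  -0.6000]
  T[1,:] = [-0.6667  +0.0000  +0.1111  +0.4444  -0.4444]
  T[2,:] = [-0.5714  -0.5714  +0.0000  +0.2857  -0.1429]
  T[3,:] = [+0.6250  +0.3750  -0.2500  +0.0000  +0.3750]
  T[4,:] = [-0.3333  -0.4167  -0.3333  +0.5000  +0.0000]
|eigenvalues of T|: 1.3440, 0.4394, 0.3508, 0.3508, 0.2748.
spectral radius ρ = 1.3440; 1.3440 > 1, so it fails to converge.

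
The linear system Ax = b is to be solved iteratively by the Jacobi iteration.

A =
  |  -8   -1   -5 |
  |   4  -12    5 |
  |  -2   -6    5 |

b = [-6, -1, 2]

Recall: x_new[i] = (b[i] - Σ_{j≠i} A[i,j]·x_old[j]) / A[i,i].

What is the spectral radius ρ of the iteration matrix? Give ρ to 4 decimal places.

0.7535

Diagonal D = diag(-8, -12, 5); L, U strict lower/upper.
Jacobi: T = -D⁻¹(L+U), T[1,2] = -(5)/(-12) = +0.4167; T[1,1] = 0.
  T[0,:] = [+0.0000 -0.1250 -0.6250]
  T[1,:] = [+0.3333 +0.0000 +0.4167]
  T[2,:] = [+0.4000 +1.2000 +0.0000]
eigenvalue magnitudes: 0.7535, 0.5995, 0.5995.
ρ(T) = max|λ| = 0.7535; 0.7535 < 1: convergent.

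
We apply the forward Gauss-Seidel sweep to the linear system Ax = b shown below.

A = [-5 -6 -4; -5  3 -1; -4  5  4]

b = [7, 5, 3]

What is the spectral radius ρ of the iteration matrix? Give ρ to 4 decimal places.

A = D + L + U where D = diag(-5, 3, 4).
T_GS = -(D+L)⁻¹U: row 0 first, T[0,1] = -(-6)/(-5) = -1.2000; later rows by forward substitution.
  T[0,:] = [+0.0000 -1.2000 -0.8000]
  T[1,:] = [+0.0000 -2.0000 -1.0000]
  T[2,:] = [+0.0000 +1.3000 +0.4500]
eigenvalue magnitudes: 1.2229, 0.3271, 0.0000.
ρ(T) = max|λ| = 1.2229; 1.2229 > 1, so it fails to converge.

1.2229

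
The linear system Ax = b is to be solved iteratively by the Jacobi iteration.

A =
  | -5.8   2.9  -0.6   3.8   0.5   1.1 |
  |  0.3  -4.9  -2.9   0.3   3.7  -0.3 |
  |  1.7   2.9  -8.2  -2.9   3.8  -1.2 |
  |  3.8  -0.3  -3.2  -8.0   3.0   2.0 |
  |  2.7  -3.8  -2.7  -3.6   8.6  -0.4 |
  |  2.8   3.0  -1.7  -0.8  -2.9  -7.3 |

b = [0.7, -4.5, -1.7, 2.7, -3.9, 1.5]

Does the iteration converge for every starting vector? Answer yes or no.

Diagonal D = diag(-5.8, -4.9, -8.2, -8, 8.6, -7.3); L, U strict lower/upper.
Jacobi T = -D⁻¹(L+U): T[0,1] = -(2.9)/(-5.8) = +0.5000; T[0,0] = 0.
  T[0,:] = [+0.0000  +0.5000  -0.1034  +0.6552  +0.0862  +0.1897]
  T[1,:] = [+0.0612  +0.0000  -0.5918  +0.0612  +0.7551  -0.0612]
  T[2,:] = [+0.2073  +0.3537  +0.0000  -0.3537  +0.4634  -0.1463]
  T[3,:] = [+0.4750  -0.0375  -0.4000  +0.0000  +0.3750  +0.2500]
  T[4,:] = [-0.3140  +0.4419  +0.3140  +0.4186  +0.0000  +0.0465]
  T[5,:] = [+0.3836  +0.4110  -0.2329  -0.1096  -0.3973  +0.0000]
|λ(T)| sorted: 1.1479, 0.7515, 0.4740, 0.4278, 0.4278, 0.1126.
spectral radius ρ = 1.1479; 1.1479 > 1, so it fails to converge.

no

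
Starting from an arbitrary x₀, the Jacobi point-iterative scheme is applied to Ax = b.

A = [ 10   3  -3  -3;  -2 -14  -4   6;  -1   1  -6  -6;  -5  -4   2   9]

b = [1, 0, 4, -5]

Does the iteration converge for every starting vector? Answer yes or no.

yes

Split A = D + L + U, D = diag(10, -14, -6, 9).
Jacobi T = -D⁻¹(L+U): T[3,0] = -(-5)/(9) = +0.5556; T[3,3] = 0.
  T[0,:] = [+0.0000  -0.3000  +0.3000  +0.3000]
  T[1,:] = [-0.1429  +0.0000  -0.2857  +0.4286]
  T[2,:] = [-0.1667  +0.1667  +0.0000  -1.0000]
  T[3,:] = [+0.5556  +0.4444  -0.2222  +0.0000]
moduli |λ_i(T)| = 0.8385, 0.4544, 0.4544, 0.0321.
spectral radius ρ = 0.8385; 0.8385 < 1, so it converges for any x₀.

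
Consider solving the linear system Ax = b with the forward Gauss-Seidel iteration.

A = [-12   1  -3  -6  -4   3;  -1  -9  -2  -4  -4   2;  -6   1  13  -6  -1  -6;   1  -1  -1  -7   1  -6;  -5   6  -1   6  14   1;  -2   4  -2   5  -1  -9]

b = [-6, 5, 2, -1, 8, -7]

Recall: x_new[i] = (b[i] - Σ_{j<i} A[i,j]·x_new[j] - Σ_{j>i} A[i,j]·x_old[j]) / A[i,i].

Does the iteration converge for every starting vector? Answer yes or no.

yes

A = D + L + U where D = diag(-12, -9, 13, -7, 14, -9).
GS T = -(D+L)⁻¹U: row 0 first, T[0,3] = -(-6)/(-12) = -0.5000; later rows by forward substitution.
  T[0,:] = [+0.0000 +0.0833 -0.2500 -0.5000 -0.3333 +0.2500]
  T[1,:] = [+0.0000 -0.0093 -0.1944 -0.3889 -0.4074 +0.1944]
  T[2,:] = [+0.0000 +0.0392 -0.1004 +0.2607 -0.0456 +0.5620]
  T[3,:] = [+0.0000 +0.0076 +0.0064 -0.0531 +0.1600 -0.9295]
  T[4,:] = [+0.0000 +0.0333 -0.0159 +0.0295 -0.0163 +0.3730]
  T[5,:] = [+0.0000 -0.0308 -0.0032 -0.1524 -0.0062 -0.6518]
moduli |λ_i(T)| = 0.8378, 0.1770, 0.1770, 0.1112, 0.0066, 0.0000.
ρ(T) = max|λ| = 0.8378; 0.8378 < 1: convergent.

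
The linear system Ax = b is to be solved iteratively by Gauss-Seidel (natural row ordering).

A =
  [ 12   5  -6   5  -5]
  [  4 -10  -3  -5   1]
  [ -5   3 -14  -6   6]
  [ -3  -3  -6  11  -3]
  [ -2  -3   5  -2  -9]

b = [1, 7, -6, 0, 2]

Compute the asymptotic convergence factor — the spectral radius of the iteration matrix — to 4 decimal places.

0.9175

Diagonal D = diag(12, -10, -14, 11, -9); L, U strict lower/upper.
GS T = -(D+L)⁻¹U: row 0 first, T[0,2] = -(-6)/(12) = +0.5000; later rows by forward substitution.
  T[0,:] = [+0.0000 -0.4167 +0.5000 -0.4167 +0.4167]
  T[1,:] = [+0.0000 -0.1667 -0.1000 -0.6667 +0.2667]
  T[2,:] = [+0.0000 +0.1131 -0.2000 -0.4226 +0.3369]
  T[3,:] = [+0.0000 -0.0974 +0.0000 -0.5260 +0.6429]
  T[4,:] = [+0.0000 +0.2326 -0.1889 +0.1969 -0.1372]
|roots of det(T-λI)|: 0.9175, 0.2731, 0.2731, 0.0474, 0.0000.
ρ(T) = max|λ| = 0.9175; 0.9175 < 1, so it converges for any x₀.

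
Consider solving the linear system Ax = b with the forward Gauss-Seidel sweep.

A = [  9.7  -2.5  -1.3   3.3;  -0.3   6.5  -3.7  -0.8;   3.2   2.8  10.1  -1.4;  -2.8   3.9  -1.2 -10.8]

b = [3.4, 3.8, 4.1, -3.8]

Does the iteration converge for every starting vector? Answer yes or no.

yes

Let D = diag(9.7, 6.5, 10.1, -10.8); L, U the strict triangles.
T_GS = -(D+L)⁻¹U: row 0 first, T[0,3] = -(3.3)/(9.7) = -0.3402; later rows by forward substitution.
  T[0,:] = [+0.0000 +0.2577 +0.1340 -0.3402]
  T[1,:] = [+0.0000 +0.0119 +0.5754 +0.1074]
  T[2,:] = [+0.0000 -0.0850 -0.2020 +0.2166]
  T[3,:] = [+0.0000 -0.0531 +0.1955 +0.1029]
moduli |λ_i(T)| = 0.2296, 0.1515, 0.1515, 0.0000.
spectral radius ρ = 0.2296; 0.2296 < 1: convergent.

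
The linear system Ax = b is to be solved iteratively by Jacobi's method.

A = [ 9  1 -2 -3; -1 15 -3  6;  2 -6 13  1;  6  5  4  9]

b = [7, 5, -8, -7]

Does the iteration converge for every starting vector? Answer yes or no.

yes

Diagonal D = diag(9, 15, 13, 9); L, U strict lower/upper.
Jacobi: T = -D⁻¹(L+U), T[2,1] = -(-6)/(13) = +0.4615; T[2,2] = 0.
  T[0,:] = [+0.0000  -0.1111  +0.2222  +0.3333]
  T[1,:] = [+0.0667  +0.0000  +0.2000  -0.4000]
  T[2,:] = [-0.1538  +0.4615  +0.0000  -0.0769]
  T[3,:] = [-0.6667  -0.5556  -0.4444  +0.0000]
eigenvalue magnitudes: 0.6226, 0.4696, 0.4696, 0.4326.
ρ = 0.6226; 0.6226 < 1: convergent.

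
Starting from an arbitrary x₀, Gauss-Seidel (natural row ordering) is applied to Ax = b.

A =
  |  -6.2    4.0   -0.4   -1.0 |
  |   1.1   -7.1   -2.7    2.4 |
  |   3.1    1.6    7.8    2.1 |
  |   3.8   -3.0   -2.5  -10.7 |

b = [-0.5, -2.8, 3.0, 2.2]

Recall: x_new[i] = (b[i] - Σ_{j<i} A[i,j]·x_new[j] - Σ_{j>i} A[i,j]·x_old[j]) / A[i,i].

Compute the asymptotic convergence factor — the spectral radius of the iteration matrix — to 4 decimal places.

Let D = diag(-6.2, -7.1, 7.8, -10.7); L, U the strict triangles.
GS T = -(D+L)⁻¹U: row 0 first, T[0,1] = -(4)/(-6.2) = +0.6452; later rows by forward substitution.
  T[0,:] = [+0.0000 +0.6452 -0.0645 -0.1613]
  T[1,:] = [+0.0000 +0.1000 -0.3903 +0.3130]
  T[2,:] = [+0.0000 -0.2769 +0.1057 -0.2693]
  T[3,:] = [+0.0000 +0.2658 +0.0618 -0.0821]
|λ(T)| sorted: 0.5395, 0.2085, 0.2085, 0.0000.
ρ = 0.5395; 0.5395 < 1, so it converges for any x₀.

0.5395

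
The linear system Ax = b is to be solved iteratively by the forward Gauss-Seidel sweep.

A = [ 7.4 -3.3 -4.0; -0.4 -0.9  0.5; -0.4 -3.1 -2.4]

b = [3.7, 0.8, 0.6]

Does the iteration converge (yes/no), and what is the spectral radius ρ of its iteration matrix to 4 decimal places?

Let D = diag(7.4, -0.9, -2.4); L, U the strict triangles.
Gauss-Seidel: T = -(D+L)⁻¹U, row 0 first, T[0,1] = -(-3.3)/(7.4) = +0.4459; later rows by forward substitution.
  T[0,:] = [+0.0000 +0.4459 +0.5405]
  T[1,:] = [+0.0000 -0.1982 +0.3153]
  T[2,:] = [+0.0000 +0.1817 -0.4974]
|λ(T)| sorted: 0.6300, 0.0655, 0.0000.
ρ(T) = max|λ| = 0.6300; 0.6300 < 1, so it converges for any x₀.

yes, ρ = 0.6300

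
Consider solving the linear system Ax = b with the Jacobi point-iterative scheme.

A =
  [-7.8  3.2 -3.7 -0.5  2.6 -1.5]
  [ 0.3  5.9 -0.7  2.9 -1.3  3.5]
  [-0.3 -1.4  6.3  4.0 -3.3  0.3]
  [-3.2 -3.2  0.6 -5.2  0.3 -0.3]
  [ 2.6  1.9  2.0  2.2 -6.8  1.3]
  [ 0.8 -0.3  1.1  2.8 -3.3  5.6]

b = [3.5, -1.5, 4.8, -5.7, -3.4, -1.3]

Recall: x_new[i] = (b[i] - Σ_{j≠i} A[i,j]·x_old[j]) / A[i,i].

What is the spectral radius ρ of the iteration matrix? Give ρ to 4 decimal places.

Write A = D+L+U with D = diag(-7.8, 5.9, 6.3, -5.2, -6.8, 5.6).
Jacobi T = -D⁻¹(L+U): T[3,5] = -(-0.3)/(-5.2) = -0.0577; T[3,3] = 0.
  T[0,:] = [+0.0000  +0.4103  -0.4744  -0.0641  +0.3333  -0.1923]
  T[1,:] = [-0.0508  +0.0000  +0.1186  -0.4915  +0.2203  -0.5932]
  T[2,:] = [+0.0476  +0.2222  +0.0000  -0.6349  +0.5238  -0.0476]
  T[3,:] = [-0.6154  -0.6154  +0.1154  +0.0000  +0.0577  -0.0577]
  T[4,:] = [+0.3824  +0.2794  +0.2941  +0.3235  +0.0000  +0.1912]
  T[5,:] = [-0.1429  +0.0536  -0.1964  -0.5000  +0.5893  +0.0000]
moduli |λ_i(T)| = 1.1383, 0.5964, 0.5964, 0.3127, 0.3127, 0.1841.
ρ(T) = max|λ| = 1.1383; 1.1383 > 1 ⇒ diverges.

1.1383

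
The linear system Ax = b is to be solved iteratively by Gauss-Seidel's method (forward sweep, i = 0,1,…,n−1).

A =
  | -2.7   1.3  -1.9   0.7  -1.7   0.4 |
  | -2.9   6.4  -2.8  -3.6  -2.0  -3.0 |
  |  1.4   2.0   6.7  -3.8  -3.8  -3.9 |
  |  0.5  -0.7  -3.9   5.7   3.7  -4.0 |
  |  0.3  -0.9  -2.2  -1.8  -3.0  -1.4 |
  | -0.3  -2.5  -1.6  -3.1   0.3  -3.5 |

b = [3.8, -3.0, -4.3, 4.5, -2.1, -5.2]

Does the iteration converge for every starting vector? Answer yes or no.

no

A = D + L + U where D = diag(-2.7, 6.4, 6.7, 5.7, -3, -3.5).
T_GS = -(D+L)⁻¹U: row 0 first, T[0,3] = -(0.7)/(-2.7) = +0.2593; later rows by forward substitution.
  T[0,:] = [+0.0000  +0.4815  -0.7037  +0.2593  -0.6296  +0.1481]
  T[1,:] = [+0.0000  +0.2182  +0.1186  +0.6800  +0.0272  +0.5359]
  T[2,:] = [+0.0000  -0.1657  +0.1116  +0.3100  +0.6906  +0.3912]
  T[3,:] = [+0.0000  -0.1288  +0.1527  +0.2729  -0.1180  +1.0222]
  T[4,:] = [+0.0000  +0.1815  -0.2794  -0.5691  -0.5068  -1.5128]
  T[5,:] = [+0.0000  +0.0083  -0.2346  -0.9401  -0.2201  -1.6093]
|roots of det(T-λI)|: 1.2456, 0.4754, 0.4754, 0.1050, 0.1050, 0.0000.
ρ(T) = max|λ| = 1.2456; 1.2456 > 1: divergent.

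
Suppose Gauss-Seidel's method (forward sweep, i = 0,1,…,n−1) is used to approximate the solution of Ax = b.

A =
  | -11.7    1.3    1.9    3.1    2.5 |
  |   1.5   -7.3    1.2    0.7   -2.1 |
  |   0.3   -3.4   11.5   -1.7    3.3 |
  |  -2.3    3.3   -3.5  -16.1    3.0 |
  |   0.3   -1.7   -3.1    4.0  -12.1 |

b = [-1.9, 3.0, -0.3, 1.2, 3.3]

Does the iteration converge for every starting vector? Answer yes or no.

yes

Diagonal D = diag(-11.7, -7.3, 11.5, -16.1, -12.1); L, U strict lower/upper.
GS T = -(D+L)⁻¹U: row 0 first, T[0,4] = -(2.5)/(-11.7) = +0.2137; later rows by forward substitution.
  T[0,:] = [+0.0000, +0.1111, +0.1624, +0.2650, +0.2137]
  T[1,:] = [+0.0000, +0.0228, +0.1978, +0.1503, -0.2438]
  T[2,:] = [+0.0000, +0.0039, +0.0542, +0.1854, -0.3646]
  T[3,:] = [+0.0000, -0.0120, +0.0055, -0.0473, +0.1851]
  T[4,:] = [+0.0000, -0.0054, -0.0358, -0.0777, +0.1941]
eigenvalue magnitudes: 0.1965, 0.0460, 0.0371, 0.0371, 0.0000.
ρ(T) = max|λ| = 0.1965; 0.1965 < 1, so it converges for any x₀.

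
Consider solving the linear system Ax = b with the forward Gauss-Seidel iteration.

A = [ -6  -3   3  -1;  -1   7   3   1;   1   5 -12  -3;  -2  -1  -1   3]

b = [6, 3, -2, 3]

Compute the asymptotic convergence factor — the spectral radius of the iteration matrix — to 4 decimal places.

0.5308

A = D + L + U where D = diag(-6, 7, -12, 3).
Gauss-Seidel: T = -(D+L)⁻¹U, row 0 first, T[0,1] = -(-3)/(-6) = -0.5000; later rows by forward substitution.
  T[0,:] = [+0.0000  -0.5000  +0.5000  -0.1667]
  T[1,:] = [+0.0000  -0.0714  -0.3571  -0.1667]
  T[2,:] = [+0.0000  -0.0714  -0.1071  -0.3333]
  T[3,:] = [+0.0000  -0.3810  +0.1786  -0.2778]
|λ(T)| sorted: 0.5308, 0.2594, 0.2594, 0.0000.
spectral radius ρ = 0.5308; 0.5308 < 1, so it converges for any x₀.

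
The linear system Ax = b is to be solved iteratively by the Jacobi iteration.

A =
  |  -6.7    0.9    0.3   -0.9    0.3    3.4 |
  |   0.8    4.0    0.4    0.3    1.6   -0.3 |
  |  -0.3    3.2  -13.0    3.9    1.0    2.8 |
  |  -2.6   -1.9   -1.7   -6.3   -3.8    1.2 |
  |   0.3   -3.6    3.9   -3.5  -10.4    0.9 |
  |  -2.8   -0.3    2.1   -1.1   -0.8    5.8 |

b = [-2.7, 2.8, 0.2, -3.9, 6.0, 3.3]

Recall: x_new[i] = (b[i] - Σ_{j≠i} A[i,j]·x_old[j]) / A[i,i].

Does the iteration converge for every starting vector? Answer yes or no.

Split A = D + L + U, D = diag(-6.7, 4, -13, -6.3, -10.4, 5.8).
T_J = -D⁻¹(L+U): T[5,3] = -(-1.1)/(5.8) = +0.1897; T[5,5] = 0.
  T[0,:] = [+0.0000 +0.1343 +0.0448 -0.1343 +0.0448 +0.5075]
  T[1,:] = [-0.2000 +0.0000 -0.1000 -0.0750 -0.4000 +0.0750]
  T[2,:] = [-0.0231 +0.2462 +0.0000 +0.3000 +0.0769 +0.2154]
  T[3,:] = [-0.4127 -0.3016 -0.2698 +0.0000 -0.6032 +0.1905]
  T[4,:] = [+0.0288 -0.3462 +0.3750 -0.3365 +0.0000 +0.0865]
  T[5,:] = [+0.4828 +0.0517 -0.3621 +0.1897 +0.1379 +0.0000]
|roots of det(T-λI)|: 0.8999, 0.5481, 0.4140, 0.4140, 0.2854, 0.2231.
ρ(T) = max|λ| = 0.8999; 0.8999 < 1 ⇒ converges.

yes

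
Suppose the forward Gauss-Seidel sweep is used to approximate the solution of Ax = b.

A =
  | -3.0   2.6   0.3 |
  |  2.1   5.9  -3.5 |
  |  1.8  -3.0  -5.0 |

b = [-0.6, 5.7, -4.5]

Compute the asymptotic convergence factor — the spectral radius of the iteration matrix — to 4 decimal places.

Let D = diag(-3, 5.9, -5); L, U the strict triangles.
T_GS = -(D+L)⁻¹U: row 0 first, T[0,1] = -(2.6)/(-3) = +0.8667; later rows by forward substitution.
  T[0,:] = [+0.0000, +0.8667, +0.1000]
  T[1,:] = [+0.0000, -0.3085, +0.5576]
  T[2,:] = [+0.0000, +0.4971, -0.2986]
moduli |λ_i(T)| = 0.8300, 0.2230, 0.0000.
ρ(T) = max|λ| = 0.8300; 0.8300 < 1 ⇒ converges.

0.8300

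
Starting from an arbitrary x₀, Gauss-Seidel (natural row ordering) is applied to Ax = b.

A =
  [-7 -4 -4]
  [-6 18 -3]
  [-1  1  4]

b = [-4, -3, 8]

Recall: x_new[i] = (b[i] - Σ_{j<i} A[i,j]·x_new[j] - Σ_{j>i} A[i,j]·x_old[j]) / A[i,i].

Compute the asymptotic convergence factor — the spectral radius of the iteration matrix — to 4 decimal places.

Split A = D + L + U, D = diag(-7, 18, 4).
GS T = -(D+L)⁻¹U: row 0 first, T[0,1] = -(-4)/(-7) = -0.5714; later rows by forward substitution.
  T[0,:] = [+0.0000  -0.5714  -0.5714]
  T[1,:] = [+0.0000  -0.1905  -0.0238]
  T[2,:] = [+0.0000  -0.0952  -0.1369]
moduli |λ_i(T)| = 0.2183, 0.1091, 0.0000.
ρ = 0.2183; 0.2183 < 1: convergent.

0.2183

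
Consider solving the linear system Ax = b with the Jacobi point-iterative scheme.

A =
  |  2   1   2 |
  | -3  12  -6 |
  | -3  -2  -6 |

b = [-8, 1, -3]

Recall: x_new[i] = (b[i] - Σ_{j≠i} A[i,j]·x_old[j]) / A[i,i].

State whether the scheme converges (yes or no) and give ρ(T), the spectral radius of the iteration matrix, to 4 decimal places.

yes, ρ = 0.7087

Let D = diag(2, 12, -6); L, U the strict triangles.
Jacobi: T = -D⁻¹(L+U), T[2,1] = -(-2)/(-6) = -0.3333; T[2,2] = 0.
  T[0,:] = [+0.0000, -0.5000, -1.0000]
  T[1,:] = [+0.2500, +0.0000, +0.5000]
  T[2,:] = [-0.5000, -0.3333, +0.0000]
|roots of det(T-λI)|: 0.7087, 0.5422, 0.5422.
ρ(T) = max|λ| = 0.7087; 0.7087 < 1, so it converges for any x₀.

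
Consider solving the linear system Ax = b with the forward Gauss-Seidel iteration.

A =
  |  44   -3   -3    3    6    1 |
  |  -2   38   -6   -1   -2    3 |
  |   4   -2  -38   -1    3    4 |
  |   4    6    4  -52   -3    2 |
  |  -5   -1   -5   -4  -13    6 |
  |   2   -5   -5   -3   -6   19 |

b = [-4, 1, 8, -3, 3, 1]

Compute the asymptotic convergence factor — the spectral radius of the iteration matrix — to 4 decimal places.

Write A = D+L+U with D = diag(44, 38, -38, -52, -13, 19).
T_GS = -(D+L)⁻¹U: row 0 first, T[0,2] = -(-3)/(44) = +0.0682; later rows by forward substitution.
  T[0,:] = [+0.0000, +0.0682, +0.0682, -0.0682, -0.1364, -0.0227]
  T[1,:] = [+0.0000, +0.0036, +0.1615, +0.0227, +0.0455, -0.0801]
  T[2,:] = [+0.0000, +0.0070, -0.0013, -0.0347, +0.0622, +0.1071]
  T[3,:] = [+0.0000, +0.0062, +0.0238, -0.0053, -0.0582, +0.0357]
  T[4,:] = [+0.0000, -0.0311, -0.0455, +0.0394, +0.0429, +0.4243]
  T[5,:] = [+0.0000, -0.0132, +0.0244, +0.0157, +0.0471, +0.1491]
|λ(T)| sorted: 0.2444, 0.0768, 0.0527, 0.0527, 0.0152, 0.0000.
ρ = 0.2444; 0.2444 < 1 ⇒ converges.

0.2444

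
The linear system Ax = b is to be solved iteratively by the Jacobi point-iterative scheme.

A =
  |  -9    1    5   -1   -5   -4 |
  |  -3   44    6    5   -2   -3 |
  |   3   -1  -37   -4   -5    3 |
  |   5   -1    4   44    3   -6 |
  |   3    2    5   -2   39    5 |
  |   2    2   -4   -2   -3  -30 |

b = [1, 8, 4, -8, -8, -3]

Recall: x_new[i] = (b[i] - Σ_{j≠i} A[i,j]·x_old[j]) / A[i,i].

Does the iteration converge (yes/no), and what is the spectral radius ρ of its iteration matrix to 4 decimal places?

Let D = diag(-9, 44, -37, 44, 39, -30); L, U the strict triangles.
Jacobi: T = -D⁻¹(L+U), T[2,5] = -(3)/(-37) = +0.0811; T[2,2] = 0.
  T[0,:] = [+0.0000, +0.1111, +0.5556, -0.1111, -0.5556, -0.4444]
  T[1,:] = [+0.0682, +0.0000, -0.1364, -0.1136, +0.0455, +0.0682]
  T[2,:] = [+0.0811, -0.0270, +0.0000, -0.1081, -0.1351, +0.0811]
  T[3,:] = [-0.1136, +0.0227, -0.0909, +0.0000, -0.0682, +0.1364]
  T[4,:] = [-0.0769, -0.0513, -0.1282, +0.0513, +0.0000, -0.1282]
  T[5,:] = [+0.0667, +0.0667, -0.1333, -0.0667, -0.1000, +0.0000]
|eigenvalues of T|: 0.4155, 0.2182, 0.1960, 0.1960, 0.1309, 0.1309.
spectral radius ρ = 0.4155; 0.4155 < 1: convergent.

yes, ρ = 0.4155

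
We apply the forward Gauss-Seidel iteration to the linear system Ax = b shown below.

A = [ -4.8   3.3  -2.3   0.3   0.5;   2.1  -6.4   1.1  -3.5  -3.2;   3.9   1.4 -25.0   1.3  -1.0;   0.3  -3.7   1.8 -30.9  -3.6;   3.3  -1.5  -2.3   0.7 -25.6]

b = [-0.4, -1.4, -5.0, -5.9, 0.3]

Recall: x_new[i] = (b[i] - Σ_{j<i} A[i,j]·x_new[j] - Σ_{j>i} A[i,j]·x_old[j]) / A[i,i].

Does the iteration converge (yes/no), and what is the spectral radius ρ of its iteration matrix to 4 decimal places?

Diagonal D = diag(-4.8, -6.4, -25, -30.9, -25.6); L, U strict lower/upper.
Gauss-Seidel: T = -(D+L)⁻¹U, row 0 first, T[0,4] = -(0.5)/(-4.8) = +0.1042; later rows by forward substitution.
  T[0,:] = [+0.0000, +0.6875, -0.4792, +0.0625, +0.1042]
  T[1,:] = [+0.0000, +0.2256, +0.0146, -0.5264, -0.4658]
  T[2,:] = [+0.0000, +0.1199, -0.0739, +0.0323, -0.0498]
  T[3,:] = [+0.0000, -0.0134, -0.0107, +0.0655, -0.0626]
  T[4,:] = [+0.0000, +0.0643, -0.0563, +0.0378, +0.0435]
|λ(T)| sorted: 0.2305, 0.1291, 0.1291, 0.0240, 0.0000.
ρ(T) = max|λ| = 0.2305; 0.2305 < 1: convergent.

yes, ρ = 0.2305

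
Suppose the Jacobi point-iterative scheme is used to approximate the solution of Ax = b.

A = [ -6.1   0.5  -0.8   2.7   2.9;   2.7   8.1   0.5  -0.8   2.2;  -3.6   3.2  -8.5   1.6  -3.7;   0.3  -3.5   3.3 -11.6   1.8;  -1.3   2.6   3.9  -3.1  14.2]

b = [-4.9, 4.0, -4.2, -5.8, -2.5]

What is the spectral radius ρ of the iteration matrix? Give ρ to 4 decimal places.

0.6532

Diagonal D = diag(-6.1, 8.1, -8.5, -11.6, 14.2); L, U strict lower/upper.
Jacobi T = -D⁻¹(L+U): T[1,2] = -(0.5)/(8.1) = -0.0617; T[1,1] = 0.
  T[0,:] = [+0.0000, +0.0820, -0.1311, +0.4426, +0.4754]
  T[1,:] = [-0.3333, +0.0000, -0.0617, +0.0988, -0.2716]
  T[2,:] = [-0.4235, +0.3765, +0.0000, +0.1882, -0.4353]
  T[3,:] = [+0.0259, -0.3017, +0.2845, +0.0000, +0.1552]
  T[4,:] = [+0.0915, -0.1831, -0.2746, +0.2183, +0.0000]
|λ(T)| sorted: 0.6532, 0.4178, 0.4178, 0.3110, 0.2418.
ρ = 0.6532; 0.6532 < 1 ⇒ converges.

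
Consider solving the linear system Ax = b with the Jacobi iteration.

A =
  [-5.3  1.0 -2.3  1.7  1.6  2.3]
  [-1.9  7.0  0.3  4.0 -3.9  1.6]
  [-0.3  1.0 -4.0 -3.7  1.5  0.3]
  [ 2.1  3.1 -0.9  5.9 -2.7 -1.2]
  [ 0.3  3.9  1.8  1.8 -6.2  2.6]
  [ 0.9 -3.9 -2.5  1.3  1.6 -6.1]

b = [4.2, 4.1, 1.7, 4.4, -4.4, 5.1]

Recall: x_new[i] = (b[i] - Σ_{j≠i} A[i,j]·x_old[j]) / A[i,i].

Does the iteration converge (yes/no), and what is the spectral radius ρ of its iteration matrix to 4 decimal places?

no, ρ = 1.2033

A = D + L + U where D = diag(-5.3, 7, -4, 5.9, -6.2, -6.1).
Jacobi: T = -D⁻¹(L+U), T[5,0] = -(0.9)/(-6.1) = +0.1475; T[5,5] = 0.
  T[0,:] = [+0.0000  +0.1887  -0.4340  +0.3208  +0.3019  +0.4340]
  T[1,:] = [+0.2714  +0.0000  -0.0429  -0.5714  +0.5571  -0.2286]
  T[2,:] = [-0.0750  +0.2500  +0.0000  -0.9250  +0.3750  +0.0750]
  T[3,:] = [-0.3559  -0.5254  +0.1525  +0.0000  +0.4576  +0.2034]
  T[4,:] = [+0.0484  +0.6290  +0.2903  +0.2903  +0.0000  +0.4194]
  T[5,:] = [+0.1475  -0.6393  -0.4098  +0.2131  +0.2623  +0.0000]
eigenvalue magnitudes: 1.2033, 0.6877, 0.6877, 0.4557, 0.4114, 0.4114.
spectral radius ρ = 1.2033; 1.2033 > 1, so it fails to converge.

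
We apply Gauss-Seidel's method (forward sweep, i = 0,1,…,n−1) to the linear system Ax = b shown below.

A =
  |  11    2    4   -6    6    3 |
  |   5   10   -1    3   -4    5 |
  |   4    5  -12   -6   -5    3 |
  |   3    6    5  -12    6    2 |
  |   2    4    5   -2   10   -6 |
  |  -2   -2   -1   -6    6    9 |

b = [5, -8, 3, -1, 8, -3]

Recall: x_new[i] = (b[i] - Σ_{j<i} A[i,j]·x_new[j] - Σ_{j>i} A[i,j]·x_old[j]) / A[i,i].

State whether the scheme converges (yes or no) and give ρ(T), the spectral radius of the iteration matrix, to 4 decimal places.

A = D + L + U where D = diag(11, 10, -12, -12, 10, 9).
T_GS = -(D+L)⁻¹U: row 0 first, T[0,2] = -(4)/(11) = -0.3636; later rows by forward substitution.
  T[0,:] = [+0.0000  -0.1818  -0.3636  +0.5455  -0.5455  -0.2727]
  T[1,:] = [+0.0000  +0.0909  +0.2818  -0.5727  +0.6727  -0.3636]
  T[2,:] = [+0.0000  -0.0227  -0.0038  -0.5568  -0.3182  +0.0076]
  T[3,:] = [+0.0000  -0.0095  +0.0484  -0.3820  +0.5674  -0.0802]
  T[4,:] = [+0.0000  +0.0095  -0.0284  +0.3220  +0.1126  +0.7802]
  T[5,:] = [+0.0000  -0.0354  +0.0326  -0.5373  +0.2962  -0.7141]
moduli |λ_i(T)| = 1.2517, 0.3090, 0.1991, 0.1991, 0.0395, 0.0000.
spectral radius ρ = 1.2517; 1.2517 > 1 ⇒ diverges.

no, ρ = 1.2517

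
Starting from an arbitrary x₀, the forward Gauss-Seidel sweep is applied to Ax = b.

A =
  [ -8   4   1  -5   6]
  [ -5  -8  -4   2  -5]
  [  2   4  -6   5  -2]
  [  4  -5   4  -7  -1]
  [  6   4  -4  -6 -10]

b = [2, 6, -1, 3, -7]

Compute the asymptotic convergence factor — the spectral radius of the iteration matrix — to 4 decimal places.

A = D + L + U where D = diag(-8, -8, -6, -7, -10).
GS T = -(D+L)⁻¹U: row 0 first, T[0,2] = -(1)/(-8) = +0.1250; later rows by forward substitution.
  T[0,:] = [+0.0000  +0.5000  +0.1250  -0.6250  +0.7500]
  T[1,:] = [+0.0000  -0.3125  -0.5781  +0.6406  -1.0938]
  T[2,:] = [+0.0000  -0.0417  -0.3438  +1.0521  -0.8125]
  T[3,:] = [+0.0000  +0.4851  +0.2879  -0.2135  +0.6027]
  T[4,:] = [+0.0000  -0.0994  -0.1915  -0.4115  -0.0241]
moduli |λ_i(T)| = 1.2355, 0.3540, 0.2021, 0.2021, 0.0000.
ρ(T) = max|λ| = 1.2355; 1.2355 > 1 ⇒ diverges.

1.2355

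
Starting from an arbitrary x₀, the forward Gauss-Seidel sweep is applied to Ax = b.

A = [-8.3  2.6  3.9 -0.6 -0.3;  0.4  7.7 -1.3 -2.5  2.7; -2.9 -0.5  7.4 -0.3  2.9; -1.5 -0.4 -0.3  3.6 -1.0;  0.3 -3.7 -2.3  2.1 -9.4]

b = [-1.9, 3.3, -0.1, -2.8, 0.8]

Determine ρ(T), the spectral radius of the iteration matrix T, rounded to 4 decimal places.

Let D = diag(-8.3, 7.7, 7.4, 3.6, -9.4); L, U the strict triangles.
GS T = -(D+L)⁻¹U: row 0 first, T[0,2] = -(3.9)/(-8.3) = +0.4699; later rows by forward substitution.
  T[0,:] = [+0.0000, +0.3133, +0.4699, -0.0723, -0.0361]
  T[1,:] = [+0.0000, -0.0163, +0.1444, +0.3284, -0.3488]
  T[2,:] = [+0.0000, +0.1217, +0.1939, +0.0344, -0.4296]
  T[3,:] = [+0.0000, +0.1389, +0.2280, +0.0092, +0.1882]
  T[4,:] = [+0.0000, +0.0177, -0.0384, -0.1379, +0.2833]
|λ(T)| sorted: 0.5086, 0.1245, 0.1245, 0.0024, 0.0000.
ρ = 0.5086; 0.5086 < 1, so it converges for any x₀.

0.5086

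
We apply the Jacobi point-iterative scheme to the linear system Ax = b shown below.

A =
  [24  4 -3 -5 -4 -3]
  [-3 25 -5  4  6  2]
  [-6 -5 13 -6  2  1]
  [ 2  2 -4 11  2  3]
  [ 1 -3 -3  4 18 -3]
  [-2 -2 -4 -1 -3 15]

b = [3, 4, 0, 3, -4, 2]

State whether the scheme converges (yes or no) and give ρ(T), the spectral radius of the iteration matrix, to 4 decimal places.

yes, ρ = 0.6239

Diagonal D = diag(24, 25, 13, 11, 18, 15); L, U strict lower/upper.
Jacobi T = -D⁻¹(L+U): T[4,0] = -(1)/(18) = -0.0556; T[4,4] = 0.
  T[0,:] = [+0.0000, -0.1667, +0.1250, +0.2083, +0.1667, +0.1250]
  T[1,:] = [+0.1200, +0.0000, +0.2000, -0.1600, -0.2400, -0.0800]
  T[2,:] = [+0.4615, +0.3846, +0.0000, +0.4615, -0.1538, -0.0769]
  T[3,:] = [-0.1818, -0.1818, +0.3636, +0.0000, -0.1818, -0.2727]
  T[4,:] = [-0.0556, +0.1667, +0.1667, -0.2222, +0.0000, +0.1667]
  T[5,:] = [+0.1333, +0.1333, +0.2667, +0.0667, +0.2000, +0.0000]
|roots of det(T-λI)|: 0.6239, 0.4854, 0.4854, 0.3133, 0.3133, 0.1713.
ρ(T) = max|λ| = 0.6239; 0.6239 < 1, so it converges for any x₀.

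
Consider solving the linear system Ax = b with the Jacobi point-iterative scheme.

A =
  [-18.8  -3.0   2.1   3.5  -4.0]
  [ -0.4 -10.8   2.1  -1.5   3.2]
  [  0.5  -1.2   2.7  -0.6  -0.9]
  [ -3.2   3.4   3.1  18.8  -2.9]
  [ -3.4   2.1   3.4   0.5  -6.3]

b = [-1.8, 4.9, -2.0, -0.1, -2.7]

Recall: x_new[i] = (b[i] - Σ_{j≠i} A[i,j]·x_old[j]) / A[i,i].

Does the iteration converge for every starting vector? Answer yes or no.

yes

Diagonal D = diag(-18.8, -10.8, 2.7, 18.8, -6.3); L, U strict lower/upper.
Jacobi T = -D⁻¹(L+U): T[2,4] = -(-0.9)/(2.7) = +0.3333; T[2,2] = 0.
  T[0,:] = [+0.0000 -0.1596 +0.1117 +0.1862 -0.2128]
  T[1,:] = [-0.0370 +0.0000 +0.1944 -0.1389 +0.2963]
  T[2,:] = [-0.1852 +0.4444 +0.0000 +0.2222 +0.3333]
  T[3,:] = [+0.1702 -0.1809 -0.1649 +0.0000 +0.1543]
  T[4,:] = [-0.5397 +0.3333 +0.5397 +0.0794 +0.0000]
|eigenvalues of T|: 0.7920, 0.5026, 0.5026, 0.1121, 0.1121.
spectral radius ρ = 0.7920; 0.7920 < 1, so it converges for any x₀.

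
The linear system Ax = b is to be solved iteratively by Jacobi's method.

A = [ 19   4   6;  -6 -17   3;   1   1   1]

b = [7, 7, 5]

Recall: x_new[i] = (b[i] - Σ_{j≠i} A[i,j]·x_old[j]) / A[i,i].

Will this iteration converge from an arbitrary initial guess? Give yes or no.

Diagonal D = diag(19, -17, 1); L, U strict lower/upper.
T_J = -D⁻¹(L+U): T[1,2] = -(3)/(-17) = +0.1765; T[1,1] = 0.
  T[0,:] = [+0.0000  -0.2105  -0.3158]
  T[1,:] = [-0.3529  +0.0000  +0.1765]
  T[2,:] = [-1.0000  -1.0000  +0.0000]
eigenvalue magnitudes: 0.5839, 0.3567, 0.3567.
ρ(T) = max|λ| = 0.5839; 0.5839 < 1 ⇒ converges.

yes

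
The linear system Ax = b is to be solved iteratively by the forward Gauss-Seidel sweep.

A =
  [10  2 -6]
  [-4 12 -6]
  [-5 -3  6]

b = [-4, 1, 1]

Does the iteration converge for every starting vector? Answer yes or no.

yes

Split A = D + L + U, D = diag(10, 12, 6).
T_GS = -(D+L)⁻¹U: row 0 first, T[0,1] = -(2)/(10) = -0.2000; later rows by forward substitution.
  T[0,:] = [+0.0000 -0.2000 +0.6000]
  T[1,:] = [+0.0000 -0.0667 +0.7000]
  T[2,:] = [+0.0000 -0.2000 +0.8500]
|eigenvalues of T|: 0.6564, 0.1270, 0.0000.
ρ = 0.6564; 0.6564 < 1 ⇒ converges.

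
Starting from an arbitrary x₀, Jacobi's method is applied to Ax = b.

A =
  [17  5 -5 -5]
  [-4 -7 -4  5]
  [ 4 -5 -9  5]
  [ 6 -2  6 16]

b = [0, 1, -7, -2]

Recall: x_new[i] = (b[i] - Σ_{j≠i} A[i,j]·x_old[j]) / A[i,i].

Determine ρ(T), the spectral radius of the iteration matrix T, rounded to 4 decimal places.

0.8465

Diagonal D = diag(17, -7, -9, 16); L, U strict lower/upper.
Jacobi T = -D⁻¹(L+U): T[0,2] = -(-5)/(17) = +0.2941; T[0,0] = 0.
  T[0,:] = [+0.0000  -0.2941  +0.2941  +0.2941]
  T[1,:] = [-0.5714  +0.0000  -0.5714  +0.7143]
  T[2,:] = [+0.4444  -0.5556  +0.0000  +0.5556]
  T[3,:] = [-0.3750  +0.1250  -0.3750  +0.0000]
moduli |λ_i(T)| = 0.8465, 0.3951, 0.3951, 0.3488.
ρ(T) = max|λ| = 0.8465; 0.8465 < 1 ⇒ converges.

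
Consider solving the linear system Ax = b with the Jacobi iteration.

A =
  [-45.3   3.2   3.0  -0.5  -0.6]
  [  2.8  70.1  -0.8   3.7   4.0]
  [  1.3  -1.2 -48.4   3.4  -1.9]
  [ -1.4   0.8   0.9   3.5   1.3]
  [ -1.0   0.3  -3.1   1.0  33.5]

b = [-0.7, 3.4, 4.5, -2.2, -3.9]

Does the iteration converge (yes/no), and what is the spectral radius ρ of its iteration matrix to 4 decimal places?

yes, ρ = 0.1654

Diagonal D = diag(-45.3, 70.1, -48.4, 3.5, 33.5); L, U strict lower/upper.
T_J = -D⁻¹(L+U): T[0,1] = -(3.2)/(-45.3) = +0.0706; T[0,0] = 0.
  T[0,:] = [+0.0000, +0.0706, +0.0662, -0.0110, -0.0132]
  T[1,:] = [-0.0399, +0.0000, +0.0114, -0.0528, -0.0571]
  T[2,:] = [+0.0269, -0.0248, +0.0000, +0.0702, -0.0393]
  T[3,:] = [+0.4000, -0.2286, -0.2571, +0.0000, -0.3714]
  T[4,:] = [+0.0299, -0.0090, +0.0925, -0.0299, +0.0000]
|eigenvalues of T|: 0.1654, 0.1180, 0.1180, 0.1066, 0.1066.
ρ(T) = max|λ| = 0.1654; 0.1654 < 1 ⇒ converges.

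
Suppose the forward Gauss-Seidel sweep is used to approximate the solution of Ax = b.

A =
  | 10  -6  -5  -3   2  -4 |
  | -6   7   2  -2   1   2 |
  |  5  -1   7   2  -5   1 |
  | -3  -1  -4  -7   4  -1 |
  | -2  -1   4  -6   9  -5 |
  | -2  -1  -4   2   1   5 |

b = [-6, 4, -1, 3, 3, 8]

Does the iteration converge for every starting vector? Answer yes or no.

no

Let D = diag(10, 7, 7, -7, 9, 5); L, U the strict triangles.
T_GS = -(D+L)⁻¹U: row 0 first, T[0,5] = -(-4)/(10) = +0.4000; later rows by forward substitution.
  T[0,:] = [+0.0000, +0.6000, +0.5000, +0.3000, -0.2000, +0.4000]
  T[1,:] = [+0.0000, +0.5143, +0.1429, +0.5429, -0.3143, +0.0571]
  T[2,:] = [+0.0000, -0.3551, -0.3367, -0.4224, +0.8122, -0.4204]
  T[3,:] = [+0.0000, -0.1277, -0.0423, +0.0353, +0.2379, -0.0822]
  T[4,:] = [+0.0000, +0.2632, +0.2485, +0.3383, -0.2818, +0.7828]
  T[5,:] = [+0.0000, +0.0572, -0.0736, -0.1911, +0.4681, -0.2886]
|λ(T)| sorted: 1.1592, 0.4306, 0.3258, 0.3258, 0.1174, 0.0000.
spectral radius ρ = 1.1592; 1.1592 > 1: divergent.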